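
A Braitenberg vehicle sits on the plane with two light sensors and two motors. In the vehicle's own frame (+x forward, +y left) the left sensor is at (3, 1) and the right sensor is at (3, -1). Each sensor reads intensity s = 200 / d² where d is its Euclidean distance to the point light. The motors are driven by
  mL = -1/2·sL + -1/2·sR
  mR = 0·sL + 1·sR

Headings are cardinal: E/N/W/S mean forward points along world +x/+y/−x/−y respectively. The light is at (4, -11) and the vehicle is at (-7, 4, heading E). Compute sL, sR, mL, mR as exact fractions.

left sensor world pos  = (-4, 5); dL² = 320
right sensor world pos = (-4, 3); dR² = 260
sL = 200/320 = 5/8
sR = 200/260 = 10/13
mL = -1/2·sL + -1/2·sR = -145/208
mR = 0·sL + 1·sR = 10/13

5/8 10/13 -145/208 10/13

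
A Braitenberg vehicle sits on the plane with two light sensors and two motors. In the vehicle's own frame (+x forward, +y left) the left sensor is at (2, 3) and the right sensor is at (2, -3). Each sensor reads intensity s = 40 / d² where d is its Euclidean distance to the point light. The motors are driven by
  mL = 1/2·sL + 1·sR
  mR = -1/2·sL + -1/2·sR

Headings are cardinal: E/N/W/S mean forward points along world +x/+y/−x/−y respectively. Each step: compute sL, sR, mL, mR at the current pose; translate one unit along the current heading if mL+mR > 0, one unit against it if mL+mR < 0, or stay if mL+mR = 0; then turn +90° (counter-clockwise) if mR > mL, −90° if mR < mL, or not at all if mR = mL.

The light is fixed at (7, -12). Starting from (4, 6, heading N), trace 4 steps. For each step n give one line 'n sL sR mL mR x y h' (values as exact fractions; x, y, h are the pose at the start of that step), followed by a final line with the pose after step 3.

0 10/109 1/10 159/1090 -209/2180 4 6 N
1 8/97 40/257 4908/24929 -2968/24929 4 7 E
2 4/29 20/157 894/4553 -604/4553 5 7 S
3 40/241 40/457 18780/110137 -13960/110137 5 6 W
final 4 6 N

n=0: pose=(4,6,N); sL=10/109, sR=1/10; mL=159/1090, mR=-209/2180; mL+mR=1/20 → advance +1; mR−mL=-527/2180 → turn -1·90°
n=1: pose=(4,7,E); sL=8/97, sR=40/257; mL=4908/24929, mR=-2968/24929; mL+mR=20/257 → advance +1; mR−mL=-7876/24929 → turn -1·90°
n=2: pose=(5,7,S); sL=4/29, sR=20/157; mL=894/4553, mR=-604/4553; mL+mR=10/157 → advance +1; mR−mL=-1498/4553 → turn -1·90°
n=3: pose=(5,6,W); sL=40/241, sR=40/457; mL=18780/110137, mR=-13960/110137; mL+mR=20/457 → advance +1; mR−mL=-32740/110137 → turn -1·90°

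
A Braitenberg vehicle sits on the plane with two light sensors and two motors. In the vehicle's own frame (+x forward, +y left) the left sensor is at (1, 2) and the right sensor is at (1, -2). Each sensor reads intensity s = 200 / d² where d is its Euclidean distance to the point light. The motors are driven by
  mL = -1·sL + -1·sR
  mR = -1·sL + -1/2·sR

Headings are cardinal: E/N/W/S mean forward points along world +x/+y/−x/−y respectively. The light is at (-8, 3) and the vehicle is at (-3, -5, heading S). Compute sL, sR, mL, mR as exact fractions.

20/13 20/9 -440/117 -310/117

left sensor world pos  = (-1, -6); dL² = 130
right sensor world pos = (-5, -6); dR² = 90
sL = 200/130 = 20/13
sR = 200/90 = 20/9
mL = -1·sL + -1·sR = -440/117
mR = -1·sL + -1/2·sR = -310/117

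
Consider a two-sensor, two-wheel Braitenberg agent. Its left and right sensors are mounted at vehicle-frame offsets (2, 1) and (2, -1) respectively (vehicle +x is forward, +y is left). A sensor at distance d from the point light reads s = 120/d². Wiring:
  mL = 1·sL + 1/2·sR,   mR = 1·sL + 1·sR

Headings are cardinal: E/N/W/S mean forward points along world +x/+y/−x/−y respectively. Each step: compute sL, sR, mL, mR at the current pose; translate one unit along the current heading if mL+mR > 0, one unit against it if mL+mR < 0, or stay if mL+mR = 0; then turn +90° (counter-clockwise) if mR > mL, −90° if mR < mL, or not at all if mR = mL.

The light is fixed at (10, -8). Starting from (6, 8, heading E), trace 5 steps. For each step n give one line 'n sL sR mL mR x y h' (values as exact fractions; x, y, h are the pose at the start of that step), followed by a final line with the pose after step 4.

n=0: pose=(6,8,E); sL=120/293, sR=120/229; mL=45060/67097, mR=62640/67097; mL+mR=107700/67097 → advance +1; mR−mL=60/229 → turn +1·90°
n=1: pose=(7,8,N); sL=6/17, sR=15/41; mL=747/1394, mR=501/697; mL+mR=1749/1394 → advance +1; mR−mL=15/82 → turn +1·90°
n=2: pose=(7,9,W); sL=120/281, sR=120/349; mL=58740/98069, mR=75600/98069; mL+mR=134340/98069 → advance +1; mR−mL=60/349 → turn +1·90°
n=3: pose=(6,9,S); sL=20/39, sR=12/25; mL=734/975, mR=968/975; mL+mR=1702/975 → advance +1; mR−mL=6/25 → turn +1·90°
n=4: pose=(6,8,E); sL=120/293, sR=120/229; mL=45060/67097, mR=62640/67097; mL+mR=107700/67097 → advance +1; mR−mL=60/229 → turn +1·90°

0 120/293 120/229 45060/67097 62640/67097 6 8 E
1 6/17 15/41 747/1394 501/697 7 8 N
2 120/281 120/349 58740/98069 75600/98069 7 9 W
3 20/39 12/25 734/975 968/975 6 9 S
4 120/293 120/229 45060/67097 62640/67097 6 8 E
final 7 8 N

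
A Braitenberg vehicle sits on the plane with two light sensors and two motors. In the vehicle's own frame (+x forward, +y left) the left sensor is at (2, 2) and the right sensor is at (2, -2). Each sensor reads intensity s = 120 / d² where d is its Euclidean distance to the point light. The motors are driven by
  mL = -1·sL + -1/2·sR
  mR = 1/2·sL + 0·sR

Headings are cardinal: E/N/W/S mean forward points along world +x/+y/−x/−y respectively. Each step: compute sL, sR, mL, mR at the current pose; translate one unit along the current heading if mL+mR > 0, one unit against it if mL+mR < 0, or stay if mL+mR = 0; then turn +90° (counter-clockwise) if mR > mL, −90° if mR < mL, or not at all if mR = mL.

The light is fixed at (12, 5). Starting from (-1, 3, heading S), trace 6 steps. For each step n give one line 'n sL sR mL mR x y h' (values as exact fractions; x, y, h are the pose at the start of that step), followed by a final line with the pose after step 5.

n=0: pose=(-1,3,S); sL=120/137, sR=120/241; mL=-37140/33017, mR=60/137; mL+mR=-22680/33017 → advance -1; mR−mL=51600/33017 → turn +1·90°
n=1: pose=(-1,4,E); sL=60/61, sR=12/13; mL=-1146/793, mR=30/61; mL+mR=-756/793 → advance -1; mR−mL=1536/793 → turn +1·90°
n=2: pose=(-2,4,N); sL=120/257, sR=24/29; mL=-6564/7453, mR=60/257; mL+mR=-4824/7453 → advance -1; mR−mL=8304/7453 → turn +1·90°
n=3: pose=(-2,3,W); sL=15/34, sR=15/32; mL=-735/1088, mR=15/68; mL+mR=-495/1088 → advance -1; mR−mL=975/1088 → turn +1·90°
n=4: pose=(-1,3,S); sL=120/137, sR=120/241; mL=-37140/33017, mR=60/137; mL+mR=-22680/33017 → advance -1; mR−mL=51600/33017 → turn +1·90°
n=5: pose=(-1,4,E); sL=60/61, sR=12/13; mL=-1146/793, mR=30/61; mL+mR=-756/793 → advance -1; mR−mL=1536/793 → turn +1·90°

0 120/137 120/241 -37140/33017 60/137 -1 3 S
1 60/61 12/13 -1146/793 30/61 -1 4 E
2 120/257 24/29 -6564/7453 60/257 -2 4 N
3 15/34 15/32 -735/1088 15/68 -2 3 W
4 120/137 120/241 -37140/33017 60/137 -1 3 S
5 60/61 12/13 -1146/793 30/61 -1 4 E
final -2 4 N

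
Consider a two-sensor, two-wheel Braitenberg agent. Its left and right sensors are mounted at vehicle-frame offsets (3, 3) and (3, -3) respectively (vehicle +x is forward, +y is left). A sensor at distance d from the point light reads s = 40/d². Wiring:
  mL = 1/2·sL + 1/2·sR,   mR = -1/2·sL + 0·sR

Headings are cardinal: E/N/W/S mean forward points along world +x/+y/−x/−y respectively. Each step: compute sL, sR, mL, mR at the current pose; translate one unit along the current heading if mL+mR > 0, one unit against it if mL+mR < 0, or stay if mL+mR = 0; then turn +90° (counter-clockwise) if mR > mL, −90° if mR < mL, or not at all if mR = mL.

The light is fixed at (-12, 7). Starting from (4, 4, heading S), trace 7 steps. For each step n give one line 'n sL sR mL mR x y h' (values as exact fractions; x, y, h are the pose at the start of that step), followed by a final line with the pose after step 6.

n=0: pose=(4,4,S); sL=40/397, sR=8/41; mL=2408/16277, mR=-20/397; mL+mR=4/41 → advance +1; mR−mL=-3228/16277 → turn -1·90°
n=1: pose=(4,3,W); sL=20/109, sR=4/17; mL=388/1853, mR=-10/109; mL+mR=2/17 → advance +1; mR−mL=-558/1853 → turn -1·90°
n=2: pose=(3,3,N); sL=8/29, sR=8/65; mL=376/1885, mR=-4/29; mL+mR=4/65 → advance +1; mR−mL=-636/1885 → turn -1·90°
n=3: pose=(3,4,E); sL=10/81, sR=1/9; mL=19/162, mR=-5/81; mL+mR=1/18 → advance +1; mR−mL=-29/162 → turn -1·90°
n=4: pose=(4,4,S); sL=40/397, sR=8/41; mL=2408/16277, mR=-20/397; mL+mR=4/41 → advance +1; mR−mL=-3228/16277 → turn -1·90°
n=5: pose=(4,3,W); sL=20/109, sR=4/17; mL=388/1853, mR=-10/109; mL+mR=2/17 → advance +1; mR−mL=-558/1853 → turn -1·90°
n=6: pose=(3,3,N); sL=8/29, sR=8/65; mL=376/1885, mR=-4/29; mL+mR=4/65 → advance +1; mR−mL=-636/1885 → turn -1·90°

0 40/397 8/41 2408/16277 -20/397 4 4 S
1 20/109 4/17 388/1853 -10/109 4 3 W
2 8/29 8/65 376/1885 -4/29 3 3 N
3 10/81 1/9 19/162 -5/81 3 4 E
4 40/397 8/41 2408/16277 -20/397 4 4 S
5 20/109 4/17 388/1853 -10/109 4 3 W
6 8/29 8/65 376/1885 -4/29 3 3 N
final 3 4 E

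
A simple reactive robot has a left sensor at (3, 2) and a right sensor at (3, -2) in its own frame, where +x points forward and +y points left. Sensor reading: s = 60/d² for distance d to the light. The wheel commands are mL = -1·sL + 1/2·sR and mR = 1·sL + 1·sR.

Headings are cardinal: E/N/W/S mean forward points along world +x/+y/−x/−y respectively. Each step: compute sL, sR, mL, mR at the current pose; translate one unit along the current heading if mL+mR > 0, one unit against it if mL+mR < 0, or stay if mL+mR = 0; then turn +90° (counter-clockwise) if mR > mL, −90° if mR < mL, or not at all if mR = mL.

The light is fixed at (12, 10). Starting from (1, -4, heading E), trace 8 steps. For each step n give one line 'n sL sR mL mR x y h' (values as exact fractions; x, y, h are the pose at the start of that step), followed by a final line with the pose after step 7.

0 15/52 3/16 -81/416 99/208 1 -4 E
1 12/53 12/37 -126/1961 1080/1961 2 -4 N
2 30/197 6/29 -279/5713 2052/5713 2 -3 W
3 60/337 12/85 -3078/28645 9144/28645 1 -3 S
4 15/52 3/16 -81/416 99/208 1 -4 E
5 12/53 12/37 -126/1961 1080/1961 2 -4 N
6 30/197 6/29 -279/5713 2052/5713 2 -3 W
7 60/337 12/85 -3078/28645 9144/28645 1 -3 S
final 1 -4 E

n=0: pose=(1,-4,E); sL=15/52, sR=3/16; mL=-81/416, mR=99/208; mL+mR=9/32 → advance +1; mR−mL=279/416 → turn +1·90°
n=1: pose=(2,-4,N); sL=12/53, sR=12/37; mL=-126/1961, mR=1080/1961; mL+mR=18/37 → advance +1; mR−mL=1206/1961 → turn +1·90°
n=2: pose=(2,-3,W); sL=30/197, sR=6/29; mL=-279/5713, mR=2052/5713; mL+mR=9/29 → advance +1; mR−mL=2331/5713 → turn +1·90°
n=3: pose=(1,-3,S); sL=60/337, sR=12/85; mL=-3078/28645, mR=9144/28645; mL+mR=18/85 → advance +1; mR−mL=12222/28645 → turn +1·90°
n=4: pose=(1,-4,E); sL=15/52, sR=3/16; mL=-81/416, mR=99/208; mL+mR=9/32 → advance +1; mR−mL=279/416 → turn +1·90°
n=5: pose=(2,-4,N); sL=12/53, sR=12/37; mL=-126/1961, mR=1080/1961; mL+mR=18/37 → advance +1; mR−mL=1206/1961 → turn +1·90°
n=6: pose=(2,-3,W); sL=30/197, sR=6/29; mL=-279/5713, mR=2052/5713; mL+mR=9/29 → advance +1; mR−mL=2331/5713 → turn +1·90°
n=7: pose=(1,-3,S); sL=60/337, sR=12/85; mL=-3078/28645, mR=9144/28645; mL+mR=18/85 → advance +1; mR−mL=12222/28645 → turn +1·90°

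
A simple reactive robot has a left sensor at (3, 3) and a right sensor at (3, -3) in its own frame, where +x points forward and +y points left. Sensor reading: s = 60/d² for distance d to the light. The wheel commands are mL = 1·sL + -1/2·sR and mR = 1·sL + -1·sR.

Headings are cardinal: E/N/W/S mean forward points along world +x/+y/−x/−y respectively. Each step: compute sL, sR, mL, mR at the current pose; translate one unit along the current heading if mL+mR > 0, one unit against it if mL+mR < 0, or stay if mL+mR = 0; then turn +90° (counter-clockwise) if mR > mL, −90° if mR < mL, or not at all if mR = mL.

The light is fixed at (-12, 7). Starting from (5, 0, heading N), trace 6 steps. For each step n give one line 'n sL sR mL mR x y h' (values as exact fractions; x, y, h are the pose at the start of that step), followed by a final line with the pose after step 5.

0 15/53 15/104 2325/11024 765/5512 5 0 N
1 60/409 60/481 16590/196729 4320/196729 5 1 E
2 10/87 10/51 25/1479 -40/493 6 1 S
3 60/289 60/229 5070/66181 -3600/66181 6 2 W
4 3/10 15/101 114/505 153/1010 5 2 N
5 60/401 60/449 14910/180049 2880/180049 5 3 E
final 6 3 S

n=0: pose=(5,0,N); sL=15/53, sR=15/104; mL=2325/11024, mR=765/5512; mL+mR=3855/11024 → advance +1; mR−mL=-15/208 → turn -1·90°
n=1: pose=(5,1,E); sL=60/409, sR=60/481; mL=16590/196729, mR=4320/196729; mL+mR=20910/196729 → advance +1; mR−mL=-30/481 → turn -1·90°
n=2: pose=(6,1,S); sL=10/87, sR=10/51; mL=25/1479, mR=-40/493; mL+mR=-95/1479 → advance -1; mR−mL=-5/51 → turn -1·90°
n=3: pose=(6,2,W); sL=60/289, sR=60/229; mL=5070/66181, mR=-3600/66181; mL+mR=1470/66181 → advance +1; mR−mL=-30/229 → turn -1·90°
n=4: pose=(5,2,N); sL=3/10, sR=15/101; mL=114/505, mR=153/1010; mL+mR=381/1010 → advance +1; mR−mL=-15/202 → turn -1·90°
n=5: pose=(5,3,E); sL=60/401, sR=60/449; mL=14910/180049, mR=2880/180049; mL+mR=17790/180049 → advance +1; mR−mL=-30/449 → turn -1·90°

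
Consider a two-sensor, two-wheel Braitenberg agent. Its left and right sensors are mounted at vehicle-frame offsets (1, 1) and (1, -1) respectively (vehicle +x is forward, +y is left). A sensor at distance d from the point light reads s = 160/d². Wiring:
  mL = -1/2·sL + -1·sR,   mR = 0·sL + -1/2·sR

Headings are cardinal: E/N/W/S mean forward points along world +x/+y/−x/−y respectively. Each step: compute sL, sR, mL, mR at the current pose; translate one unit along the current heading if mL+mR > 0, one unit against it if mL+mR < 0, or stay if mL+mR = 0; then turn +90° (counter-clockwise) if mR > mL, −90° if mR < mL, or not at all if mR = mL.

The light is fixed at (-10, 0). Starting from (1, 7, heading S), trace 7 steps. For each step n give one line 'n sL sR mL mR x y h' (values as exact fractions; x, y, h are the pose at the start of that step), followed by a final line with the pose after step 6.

n=0: pose=(1,7,S); sL=8/9, sR=20/17; mL=-248/153, mR=-10/17; mL+mR=-338/153 → advance -1; mR−mL=158/153 → turn +1·90°
n=1: pose=(1,8,E); sL=32/45, sR=160/193; mL=-10288/8685, mR=-80/193; mL+mR=-13888/8685 → advance -1; mR−mL=6688/8685 → turn +1·90°
n=2: pose=(0,8,N); sL=80/81, sR=80/101; mL=-10520/8181, mR=-40/101; mL+mR=-13760/8181 → advance -1; mR−mL=7280/8181 → turn +1·90°
n=3: pose=(0,7,W); sL=160/117, sR=32/29; mL=-6064/3393, mR=-16/29; mL+mR=-7936/3393 → advance -1; mR−mL=4192/3393 → turn +1·90°
n=4: pose=(1,7,S); sL=8/9, sR=20/17; mL=-248/153, mR=-10/17; mL+mR=-338/153 → advance -1; mR−mL=158/153 → turn +1·90°
n=5: pose=(1,8,E); sL=32/45, sR=160/193; mL=-10288/8685, mR=-80/193; mL+mR=-13888/8685 → advance -1; mR−mL=6688/8685 → turn +1·90°
n=6: pose=(0,8,N); sL=80/81, sR=80/101; mL=-10520/8181, mR=-40/101; mL+mR=-13760/8181 → advance -1; mR−mL=7280/8181 → turn +1·90°

0 8/9 20/17 -248/153 -10/17 1 7 S
1 32/45 160/193 -10288/8685 -80/193 1 8 E
2 80/81 80/101 -10520/8181 -40/101 0 8 N
3 160/117 32/29 -6064/3393 -16/29 0 7 W
4 8/9 20/17 -248/153 -10/17 1 7 S
5 32/45 160/193 -10288/8685 -80/193 1 8 E
6 80/81 80/101 -10520/8181 -40/101 0 8 N
final 0 7 W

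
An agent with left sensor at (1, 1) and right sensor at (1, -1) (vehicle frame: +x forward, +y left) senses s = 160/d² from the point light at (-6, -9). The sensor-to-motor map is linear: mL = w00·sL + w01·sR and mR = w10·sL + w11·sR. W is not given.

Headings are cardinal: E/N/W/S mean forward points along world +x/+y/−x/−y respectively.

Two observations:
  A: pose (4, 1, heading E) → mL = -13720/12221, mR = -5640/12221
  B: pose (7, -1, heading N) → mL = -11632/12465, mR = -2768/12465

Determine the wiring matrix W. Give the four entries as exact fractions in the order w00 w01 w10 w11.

-1/2 -1 1/2 -1

obs A: pose=(4,1,E) → sL=80/121, sR=80/101, mL=-13720/12221, mR=-5640/12221
obs B: pose=(7,-1,N) → sL=32/45, sR=160/277, mL=-11632/12465, mR=-2768/12465
sensor matrix S = [[80/121, 80/101], [32/45, 160/277]]; det S = -5525504/30466953
solve [mL_A; mL_B] = S·[w00; w01] and [mR_A; mR_B] = S·[w10; w11]:
  w00 = -1/2, w01 = -1, w10 = 1/2, w11 = -1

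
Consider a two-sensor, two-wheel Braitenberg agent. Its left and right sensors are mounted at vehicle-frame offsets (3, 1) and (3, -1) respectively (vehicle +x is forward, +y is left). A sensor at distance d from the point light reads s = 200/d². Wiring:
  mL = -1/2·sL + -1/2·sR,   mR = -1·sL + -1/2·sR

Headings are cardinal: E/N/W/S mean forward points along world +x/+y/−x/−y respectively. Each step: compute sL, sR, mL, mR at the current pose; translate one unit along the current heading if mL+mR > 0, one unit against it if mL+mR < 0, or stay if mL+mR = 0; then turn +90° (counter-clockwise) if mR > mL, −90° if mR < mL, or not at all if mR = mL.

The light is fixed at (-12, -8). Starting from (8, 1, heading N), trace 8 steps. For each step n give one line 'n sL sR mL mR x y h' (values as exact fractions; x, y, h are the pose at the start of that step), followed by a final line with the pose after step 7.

n=0: pose=(8,1,N); sL=40/101, sR=40/117; mL=-4360/11817, mR=-6700/11817; mL+mR=-11060/11817 → advance -1; mR−mL=-20/101 → turn -1·90°
n=1: pose=(8,0,E); sL=20/61, sR=100/289; mL=-5940/17629, mR=-8830/17629; mL+mR=-14770/17629 → advance -1; mR−mL=-10/61 → turn -1·90°
n=2: pose=(7,0,S); sL=8/17, sR=200/349; mL=-3096/5933, mR=-4492/5933; mL+mR=-7588/5933 → advance -1; mR−mL=-4/17 → turn -1·90°
n=3: pose=(7,1,W); sL=5/8, sR=50/89; mL=-845/1424, mR=-645/712; mL+mR=-2135/1424 → advance -1; mR−mL=-5/16 → turn -1·90°
n=4: pose=(8,1,N); sL=40/101, sR=40/117; mL=-4360/11817, mR=-6700/11817; mL+mR=-11060/11817 → advance -1; mR−mL=-20/101 → turn -1·90°
n=5: pose=(8,0,E); sL=20/61, sR=100/289; mL=-5940/17629, mR=-8830/17629; mL+mR=-14770/17629 → advance -1; mR−mL=-10/61 → turn -1·90°
n=6: pose=(7,0,S); sL=8/17, sR=200/349; mL=-3096/5933, mR=-4492/5933; mL+mR=-7588/5933 → advance -1; mR−mL=-4/17 → turn -1·90°
n=7: pose=(7,1,W); sL=5/8, sR=50/89; mL=-845/1424, mR=-645/712; mL+mR=-2135/1424 → advance -1; mR−mL=-5/16 → turn -1·90°

0 40/101 40/117 -4360/11817 -6700/11817 8 1 N
1 20/61 100/289 -5940/17629 -8830/17629 8 0 E
2 8/17 200/349 -3096/5933 -4492/5933 7 0 S
3 5/8 50/89 -845/1424 -645/712 7 1 W
4 40/101 40/117 -4360/11817 -6700/11817 8 1 N
5 20/61 100/289 -5940/17629 -8830/17629 8 0 E
6 8/17 200/349 -3096/5933 -4492/5933 7 0 S
7 5/8 50/89 -845/1424 -645/712 7 1 W
final 8 1 N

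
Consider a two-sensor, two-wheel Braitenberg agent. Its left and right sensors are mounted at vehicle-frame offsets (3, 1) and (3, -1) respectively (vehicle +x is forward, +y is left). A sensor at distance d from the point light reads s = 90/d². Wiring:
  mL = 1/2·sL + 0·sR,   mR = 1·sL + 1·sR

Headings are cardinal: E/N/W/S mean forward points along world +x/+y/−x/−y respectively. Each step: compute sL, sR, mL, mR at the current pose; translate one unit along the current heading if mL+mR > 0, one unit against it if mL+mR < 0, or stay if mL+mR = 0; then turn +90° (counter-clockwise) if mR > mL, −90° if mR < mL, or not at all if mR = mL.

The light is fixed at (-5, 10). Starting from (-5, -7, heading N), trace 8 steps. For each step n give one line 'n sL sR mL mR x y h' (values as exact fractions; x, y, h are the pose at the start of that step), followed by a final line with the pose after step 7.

0 90/197 90/197 45/197 180/197 -5 -7 N
1 45/149 5/13 45/298 1330/1937 -5 -6 W
2 90/361 18/73 45/361 13068/26353 -6 -6 S
3 9/26 45/164 9/52 1323/2132 -6 -7 E
4 90/197 90/197 45/197 180/197 -5 -7 N
5 45/149 5/13 45/298 1330/1937 -5 -6 W
6 90/361 18/73 45/361 13068/26353 -6 -6 S
7 9/26 45/164 9/52 1323/2132 -6 -7 E
final -5 -7 N

n=0: pose=(-5,-7,N); sL=90/197, sR=90/197; mL=45/197, mR=180/197; mL+mR=225/197 → advance +1; mR−mL=135/197 → turn +1·90°
n=1: pose=(-5,-6,W); sL=45/149, sR=5/13; mL=45/298, mR=1330/1937; mL+mR=3245/3874 → advance +1; mR−mL=2075/3874 → turn +1·90°
n=2: pose=(-6,-6,S); sL=90/361, sR=18/73; mL=45/361, mR=13068/26353; mL+mR=16353/26353 → advance +1; mR−mL=9783/26353 → turn +1·90°
n=3: pose=(-6,-7,E); sL=9/26, sR=45/164; mL=9/52, mR=1323/2132; mL+mR=423/533 → advance +1; mR−mL=477/1066 → turn +1·90°
n=4: pose=(-5,-7,N); sL=90/197, sR=90/197; mL=45/197, mR=180/197; mL+mR=225/197 → advance +1; mR−mL=135/197 → turn +1·90°
n=5: pose=(-5,-6,W); sL=45/149, sR=5/13; mL=45/298, mR=1330/1937; mL+mR=3245/3874 → advance +1; mR−mL=2075/3874 → turn +1·90°
n=6: pose=(-6,-6,S); sL=90/361, sR=18/73; mL=45/361, mR=13068/26353; mL+mR=16353/26353 → advance +1; mR−mL=9783/26353 → turn +1·90°
n=7: pose=(-6,-7,E); sL=9/26, sR=45/164; mL=9/52, mR=1323/2132; mL+mR=423/533 → advance +1; mR−mL=477/1066 → turn +1·90°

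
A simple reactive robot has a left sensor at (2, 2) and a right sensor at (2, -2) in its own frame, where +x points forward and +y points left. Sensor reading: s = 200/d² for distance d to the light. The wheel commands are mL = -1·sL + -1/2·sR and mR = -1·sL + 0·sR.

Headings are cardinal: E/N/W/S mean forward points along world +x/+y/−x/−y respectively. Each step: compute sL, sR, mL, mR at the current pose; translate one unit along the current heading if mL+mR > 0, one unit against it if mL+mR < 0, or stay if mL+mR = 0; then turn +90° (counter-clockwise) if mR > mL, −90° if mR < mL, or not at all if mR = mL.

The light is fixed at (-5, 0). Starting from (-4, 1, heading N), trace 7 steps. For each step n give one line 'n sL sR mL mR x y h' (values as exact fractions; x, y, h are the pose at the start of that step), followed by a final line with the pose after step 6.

n=0: pose=(-4,1,N); sL=20, sR=100/9; mL=-230/9, mR=-20; mL+mR=-410/9 → advance -1; mR−mL=50/9 → turn +1·90°
n=1: pose=(-4,0,W); sL=40, sR=40; mL=-60, mR=-40; mL+mR=-100 → advance -1; mR−mL=20 → turn +1·90°
n=2: pose=(-3,0,S); sL=10, sR=50; mL=-35, mR=-10; mL+mR=-45 → advance -1; mR−mL=25 → turn +1·90°
n=3: pose=(-3,1,E); sL=8, sR=200/17; mL=-236/17, mR=-8; mL+mR=-372/17 → advance -1; mR−mL=100/17 → turn +1·90°
n=4: pose=(-4,1,N); sL=20, sR=100/9; mL=-230/9, mR=-20; mL+mR=-410/9 → advance -1; mR−mL=50/9 → turn +1·90°
n=5: pose=(-4,0,W); sL=40, sR=40; mL=-60, mR=-40; mL+mR=-100 → advance -1; mR−mL=20 → turn +1·90°
n=6: pose=(-3,0,S); sL=10, sR=50; mL=-35, mR=-10; mL+mR=-45 → advance -1; mR−mL=25 → turn +1·90°

0 20 100/9 -230/9 -20 -4 1 N
1 40 40 -60 -40 -4 0 W
2 10 50 -35 -10 -3 0 S
3 8 200/17 -236/17 -8 -3 1 E
4 20 100/9 -230/9 -20 -4 1 N
5 40 40 -60 -40 -4 0 W
6 10 50 -35 -10 -3 0 S
final -3 1 E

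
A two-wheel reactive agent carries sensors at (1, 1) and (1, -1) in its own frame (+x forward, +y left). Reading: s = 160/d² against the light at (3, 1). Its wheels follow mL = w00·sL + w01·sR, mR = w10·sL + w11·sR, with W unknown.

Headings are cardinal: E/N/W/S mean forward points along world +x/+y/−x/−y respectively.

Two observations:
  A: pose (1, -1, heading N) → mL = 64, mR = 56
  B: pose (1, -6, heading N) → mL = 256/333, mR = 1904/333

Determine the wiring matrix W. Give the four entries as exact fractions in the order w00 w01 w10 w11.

-1 1 1 1/2

obs A: pose=(1,-1,N) → sL=16, sR=80, mL=64, mR=56
obs B: pose=(1,-6,N) → sL=32/9, sR=160/37, mL=256/333, mR=1904/333
sensor matrix S = [[16, 80], [32/9, 160/37]]; det S = -71680/333
solve [mL_A; mL_B] = S·[w00; w01] and [mR_A; mR_B] = S·[w10; w11]:
  w00 = -1, w01 = 1, w10 = 1, w11 = 1/2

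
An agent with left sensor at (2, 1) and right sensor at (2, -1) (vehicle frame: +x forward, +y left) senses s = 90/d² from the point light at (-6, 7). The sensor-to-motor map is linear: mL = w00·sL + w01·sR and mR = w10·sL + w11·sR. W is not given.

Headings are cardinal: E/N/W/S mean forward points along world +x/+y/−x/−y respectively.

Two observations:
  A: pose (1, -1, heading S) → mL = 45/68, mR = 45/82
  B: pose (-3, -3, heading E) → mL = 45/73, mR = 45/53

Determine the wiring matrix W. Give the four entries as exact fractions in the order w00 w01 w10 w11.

obs A: pose=(1,-1,S) → sL=45/82, sR=45/68, mL=45/68, mR=45/82
obs B: pose=(-3,-3,E) → sL=45/53, sR=45/73, mL=45/73, mR=45/53
sensor matrix S = [[45/82, 45/68], [45/53, 45/73]]; det S = -2411775/10786772
solve [mL_A; mL_B] = S·[w00; w01] and [mR_A; mR_B] = S·[w10; w11]:
  w00 = 0, w01 = 1, w10 = 1, w11 = 0

0 1 1 0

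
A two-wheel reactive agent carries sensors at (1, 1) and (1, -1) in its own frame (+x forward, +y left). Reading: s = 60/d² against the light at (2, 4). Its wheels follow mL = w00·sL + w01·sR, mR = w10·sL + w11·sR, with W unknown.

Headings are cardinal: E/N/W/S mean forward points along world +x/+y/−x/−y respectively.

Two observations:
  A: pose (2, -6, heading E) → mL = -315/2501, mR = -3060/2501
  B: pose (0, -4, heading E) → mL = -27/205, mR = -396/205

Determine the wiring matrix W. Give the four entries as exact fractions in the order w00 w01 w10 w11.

1/2 -1 -1 -1

obs A: pose=(2,-6,E) → sL=30/41, sR=30/61, mL=-315/2501, mR=-3060/2501
obs B: pose=(0,-4,E) → sL=6/5, sR=30/41, mL=-27/205, mR=-396/205
sensor matrix S = [[30/41, 30/61], [6/5, 30/41]]; det S = -5616/102541
solve [mL_A; mL_B] = S·[w00; w01] and [mR_A; mR_B] = S·[w10; w11]:
  w00 = 1/2, w01 = -1, w10 = -1, w11 = -1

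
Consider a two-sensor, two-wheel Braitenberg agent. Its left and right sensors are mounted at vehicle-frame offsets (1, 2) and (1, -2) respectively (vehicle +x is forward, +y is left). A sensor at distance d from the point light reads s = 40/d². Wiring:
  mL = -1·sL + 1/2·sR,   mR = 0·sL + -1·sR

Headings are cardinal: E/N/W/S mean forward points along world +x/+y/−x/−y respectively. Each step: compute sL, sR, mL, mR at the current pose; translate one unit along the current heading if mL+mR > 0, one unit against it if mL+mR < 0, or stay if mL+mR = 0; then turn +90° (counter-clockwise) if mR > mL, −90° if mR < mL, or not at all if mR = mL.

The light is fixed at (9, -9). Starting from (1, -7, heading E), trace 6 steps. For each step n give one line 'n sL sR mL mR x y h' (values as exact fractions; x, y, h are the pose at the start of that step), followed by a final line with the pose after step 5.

0 8/13 40/49 -132/637 -40/49 1 -7 E
1 4/5 20/61 -194/305 -20/61 0 -7 S
2 40/89 8/13 -164/1157 -8/13 0 -6 E
3 10/17 10/37 -285/629 -10/37 -1 -6 S
4 40/117 8/17 -212/1989 -8/17 -1 -5 E
5 4/9 20/89 -266/801 -20/89 -2 -5 S
final -2 -4 E

n=0: pose=(1,-7,E); sL=8/13, sR=40/49; mL=-132/637, mR=-40/49; mL+mR=-652/637 → advance -1; mR−mL=-388/637 → turn -1·90°
n=1: pose=(0,-7,S); sL=4/5, sR=20/61; mL=-194/305, mR=-20/61; mL+mR=-294/305 → advance -1; mR−mL=94/305 → turn +1·90°
n=2: pose=(0,-6,E); sL=40/89, sR=8/13; mL=-164/1157, mR=-8/13; mL+mR=-876/1157 → advance -1; mR−mL=-548/1157 → turn -1·90°
n=3: pose=(-1,-6,S); sL=10/17, sR=10/37; mL=-285/629, mR=-10/37; mL+mR=-455/629 → advance -1; mR−mL=115/629 → turn +1·90°
n=4: pose=(-1,-5,E); sL=40/117, sR=8/17; mL=-212/1989, mR=-8/17; mL+mR=-1148/1989 → advance -1; mR−mL=-724/1989 → turn -1·90°
n=5: pose=(-2,-5,S); sL=4/9, sR=20/89; mL=-266/801, mR=-20/89; mL+mR=-446/801 → advance -1; mR−mL=86/801 → turn +1·90°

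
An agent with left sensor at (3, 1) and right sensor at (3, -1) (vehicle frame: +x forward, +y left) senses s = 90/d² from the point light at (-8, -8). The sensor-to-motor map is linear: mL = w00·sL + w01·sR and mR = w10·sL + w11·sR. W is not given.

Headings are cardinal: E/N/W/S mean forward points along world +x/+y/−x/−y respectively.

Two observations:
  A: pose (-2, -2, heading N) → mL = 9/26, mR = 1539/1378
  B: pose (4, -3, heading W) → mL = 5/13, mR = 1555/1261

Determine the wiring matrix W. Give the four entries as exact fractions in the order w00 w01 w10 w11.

0 1/2 1/2 1

obs A: pose=(-2,-2,N) → sL=45/53, sR=9/13, mL=9/26, mR=1539/1378
obs B: pose=(4,-3,W) → sL=90/97, sR=10/13, mL=5/13, mR=1555/1261
sensor matrix S = [[45/53, 9/13], [90/97, 10/13]]; det S = 720/66833
solve [mL_A; mL_B] = S·[w00; w01] and [mR_A; mR_B] = S·[w10; w11]:
  w00 = 0, w01 = 1/2, w10 = 1/2, w11 = 1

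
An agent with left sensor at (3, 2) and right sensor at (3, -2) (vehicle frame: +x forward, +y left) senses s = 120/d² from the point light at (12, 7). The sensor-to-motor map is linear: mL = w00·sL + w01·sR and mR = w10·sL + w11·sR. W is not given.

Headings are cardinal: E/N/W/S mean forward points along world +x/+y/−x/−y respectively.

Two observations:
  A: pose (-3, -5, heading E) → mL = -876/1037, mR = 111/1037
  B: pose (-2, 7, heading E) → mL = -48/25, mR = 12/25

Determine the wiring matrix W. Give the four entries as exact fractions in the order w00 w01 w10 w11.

-1 -1 -1/2 1

obs A: pose=(-3,-5,E) → sL=30/61, sR=6/17, mL=-876/1037, mR=111/1037
obs B: pose=(-2,7,E) → sL=24/25, sR=24/25, mL=-48/25, mR=12/25
sensor matrix S = [[30/61, 6/17], [24/25, 24/25]]; det S = 3456/25925
solve [mL_A; mL_B] = S·[w00; w01] and [mR_A; mR_B] = S·[w10; w11]:
  w00 = -1, w01 = -1, w10 = -1/2, w11 = 1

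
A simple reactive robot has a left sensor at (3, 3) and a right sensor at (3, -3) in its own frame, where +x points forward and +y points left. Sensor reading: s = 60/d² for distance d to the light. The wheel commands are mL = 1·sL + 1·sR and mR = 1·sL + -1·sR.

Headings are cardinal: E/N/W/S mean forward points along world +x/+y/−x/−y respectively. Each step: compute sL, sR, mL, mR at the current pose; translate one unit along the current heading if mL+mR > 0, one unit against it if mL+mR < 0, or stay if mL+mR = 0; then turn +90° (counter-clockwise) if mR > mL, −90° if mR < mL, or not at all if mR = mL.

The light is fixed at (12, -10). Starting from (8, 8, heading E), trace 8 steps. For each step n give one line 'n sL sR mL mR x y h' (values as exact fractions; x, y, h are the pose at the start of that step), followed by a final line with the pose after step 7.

n=0: pose=(8,8,E); sL=30/221, sR=30/113; mL=10020/24973, mR=-3240/24973; mL+mR=60/221 → advance +1; mR−mL=-60/113 → turn -1·90°
n=1: pose=(9,8,S); sL=4/15, sR=20/87; mL=72/145, mR=16/435; mL+mR=8/15 → advance +1; mR−mL=-40/87 → turn -1·90°
n=2: pose=(9,7,W); sL=15/58, sR=15/109; mL=2505/6322, mR=765/6322; mL+mR=15/29 → advance +1; mR−mL=-30/109 → turn -1·90°
n=3: pose=(8,7,N); sL=60/449, sR=60/401; mL=51000/180049, mR=-2880/180049; mL+mR=120/449 → advance +1; mR−mL=-120/401 → turn -1·90°
n=4: pose=(8,8,E); sL=30/221, sR=30/113; mL=10020/24973, mR=-3240/24973; mL+mR=60/221 → advance +1; mR−mL=-60/113 → turn -1·90°
n=5: pose=(9,8,S); sL=4/15, sR=20/87; mL=72/145, mR=16/435; mL+mR=8/15 → advance +1; mR−mL=-40/87 → turn -1·90°
n=6: pose=(9,7,W); sL=15/58, sR=15/109; mL=2505/6322, mR=765/6322; mL+mR=15/29 → advance +1; mR−mL=-30/109 → turn -1·90°
n=7: pose=(8,7,N); sL=60/449, sR=60/401; mL=51000/180049, mR=-2880/180049; mL+mR=120/449 → advance +1; mR−mL=-120/401 → turn -1·90°

0 30/221 30/113 10020/24973 -3240/24973 8 8 E
1 4/15 20/87 72/145 16/435 9 8 S
2 15/58 15/109 2505/6322 765/6322 9 7 W
3 60/449 60/401 51000/180049 -2880/180049 8 7 N
4 30/221 30/113 10020/24973 -3240/24973 8 8 E
5 4/15 20/87 72/145 16/435 9 8 S
6 15/58 15/109 2505/6322 765/6322 9 7 W
7 60/449 60/401 51000/180049 -2880/180049 8 7 N
final 8 8 E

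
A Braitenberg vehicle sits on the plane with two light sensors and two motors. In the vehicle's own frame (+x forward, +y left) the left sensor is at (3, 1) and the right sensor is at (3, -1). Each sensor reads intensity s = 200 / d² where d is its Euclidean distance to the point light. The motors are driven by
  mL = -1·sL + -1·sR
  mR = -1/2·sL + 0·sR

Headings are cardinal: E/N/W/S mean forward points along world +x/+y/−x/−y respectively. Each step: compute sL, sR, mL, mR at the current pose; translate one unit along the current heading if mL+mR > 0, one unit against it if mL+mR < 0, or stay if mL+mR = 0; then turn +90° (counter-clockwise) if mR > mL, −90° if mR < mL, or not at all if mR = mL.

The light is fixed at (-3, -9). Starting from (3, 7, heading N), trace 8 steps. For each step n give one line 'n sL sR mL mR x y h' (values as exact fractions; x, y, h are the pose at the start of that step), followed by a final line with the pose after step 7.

n=0: pose=(3,7,N); sL=100/193, sR=20/41; mL=-7960/7913, mR=-50/193; mL+mR=-10010/7913 → advance -1; mR−mL=5910/7913 → turn +1·90°
n=1: pose=(3,6,W); sL=40/41, sR=40/53; mL=-3760/2173, mR=-20/41; mL+mR=-4820/2173 → advance -1; mR−mL=2700/2173 → turn +1·90°
n=2: pose=(4,6,S); sL=25/26, sR=10/9; mL=-485/234, mR=-25/52; mL+mR=-1195/468 → advance -1; mR−mL=745/468 → turn +1·90°
n=3: pose=(4,7,E); sL=200/389, sR=8/13; mL=-5712/5057, mR=-100/389; mL+mR=-7012/5057 → advance -1; mR−mL=4412/5057 → turn +1·90°
n=4: pose=(3,7,N); sL=100/193, sR=20/41; mL=-7960/7913, mR=-50/193; mL+mR=-10010/7913 → advance -1; mR−mL=5910/7913 → turn +1·90°
n=5: pose=(3,6,W); sL=40/41, sR=40/53; mL=-3760/2173, mR=-20/41; mL+mR=-4820/2173 → advance -1; mR−mL=2700/2173 → turn +1·90°
n=6: pose=(4,6,S); sL=25/26, sR=10/9; mL=-485/234, mR=-25/52; mL+mR=-1195/468 → advance -1; mR−mL=745/468 → turn +1·90°
n=7: pose=(4,7,E); sL=200/389, sR=8/13; mL=-5712/5057, mR=-100/389; mL+mR=-7012/5057 → advance -1; mR−mL=4412/5057 → turn +1·90°

0 100/193 20/41 -7960/7913 -50/193 3 7 N
1 40/41 40/53 -3760/2173 -20/41 3 6 W
2 25/26 10/9 -485/234 -25/52 4 6 S
3 200/389 8/13 -5712/5057 -100/389 4 7 E
4 100/193 20/41 -7960/7913 -50/193 3 7 N
5 40/41 40/53 -3760/2173 -20/41 3 6 W
6 25/26 10/9 -485/234 -25/52 4 6 S
7 200/389 8/13 -5712/5057 -100/389 4 7 E
final 3 7 N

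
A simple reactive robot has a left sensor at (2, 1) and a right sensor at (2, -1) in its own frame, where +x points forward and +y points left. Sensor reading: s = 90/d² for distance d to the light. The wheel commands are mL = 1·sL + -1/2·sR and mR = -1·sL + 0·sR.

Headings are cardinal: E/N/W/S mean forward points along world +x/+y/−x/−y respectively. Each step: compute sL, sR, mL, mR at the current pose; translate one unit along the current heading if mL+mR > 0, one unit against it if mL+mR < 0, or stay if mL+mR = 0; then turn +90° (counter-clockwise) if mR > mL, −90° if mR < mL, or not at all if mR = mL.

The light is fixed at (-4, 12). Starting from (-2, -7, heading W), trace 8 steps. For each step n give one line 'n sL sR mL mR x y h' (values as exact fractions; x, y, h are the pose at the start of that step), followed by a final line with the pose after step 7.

n=0: pose=(-2,-7,W); sL=9/40, sR=5/18; mL=31/360, mR=-9/40; mL+mR=-5/36 → advance -1; mR−mL=-14/45 → turn -1·90°
n=1: pose=(-1,-7,N); sL=90/293, sR=18/61; mL=2853/17873, mR=-90/293; mL+mR=-9/61 → advance -1; mR−mL=-8343/17873 → turn -1·90°
n=2: pose=(-1,-8,E); sL=45/193, sR=45/233; mL=12285/89938, mR=-45/193; mL+mR=-45/466 → advance -1; mR−mL=-33255/89938 → turn -1·90°
n=3: pose=(-2,-8,S); sL=90/493, sR=18/97; mL=4293/47821, mR=-90/493; mL+mR=-9/97 → advance -1; mR−mL=-13023/47821 → turn -1·90°
n=4: pose=(-2,-7,W); sL=9/40, sR=5/18; mL=31/360, mR=-9/40; mL+mR=-5/36 → advance -1; mR−mL=-14/45 → turn -1·90°
n=5: pose=(-1,-7,N); sL=90/293, sR=18/61; mL=2853/17873, mR=-90/293; mL+mR=-9/61 → advance -1; mR−mL=-8343/17873 → turn -1·90°
n=6: pose=(-1,-8,E); sL=45/193, sR=45/233; mL=12285/89938, mR=-45/193; mL+mR=-45/466 → advance -1; mR−mL=-33255/89938 → turn -1·90°
n=7: pose=(-2,-8,S); sL=90/493, sR=18/97; mL=4293/47821, mR=-90/493; mL+mR=-9/97 → advance -1; mR−mL=-13023/47821 → turn -1·90°

0 9/40 5/18 31/360 -9/40 -2 -7 W
1 90/293 18/61 2853/17873 -90/293 -1 -7 N
2 45/193 45/233 12285/89938 -45/193 -1 -8 E
3 90/493 18/97 4293/47821 -90/493 -2 -8 S
4 9/40 5/18 31/360 -9/40 -2 -7 W
5 90/293 18/61 2853/17873 -90/293 -1 -7 N
6 45/193 45/233 12285/89938 -45/193 -1 -8 E
7 90/493 18/97 4293/47821 -90/493 -2 -8 S
final -2 -7 W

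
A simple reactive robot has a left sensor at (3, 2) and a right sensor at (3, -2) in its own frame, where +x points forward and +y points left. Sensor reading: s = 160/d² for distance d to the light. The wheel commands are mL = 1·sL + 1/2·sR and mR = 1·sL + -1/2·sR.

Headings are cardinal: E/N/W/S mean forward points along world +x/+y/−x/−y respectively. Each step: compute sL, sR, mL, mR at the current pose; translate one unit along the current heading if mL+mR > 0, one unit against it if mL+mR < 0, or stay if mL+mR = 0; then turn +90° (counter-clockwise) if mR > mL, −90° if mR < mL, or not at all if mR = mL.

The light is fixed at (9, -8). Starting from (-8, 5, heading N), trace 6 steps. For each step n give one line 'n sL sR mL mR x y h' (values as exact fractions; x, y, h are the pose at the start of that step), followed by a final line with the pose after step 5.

n=0: pose=(-8,5,N); sL=160/617, sR=160/481; mL=126320/296777, mR=27600/296777; mL+mR=320/617 → advance +1; mR−mL=-160/481 → turn -1·90°
n=1: pose=(-8,6,E); sL=40/113, sR=8/17; mL=1132/1921, mR=228/1921; mL+mR=80/113 → advance +1; mR−mL=-8/17 → turn -1·90°
n=2: pose=(-7,6,S); sL=160/317, sR=32/89; mL=19312/28213, mR=9168/28213; mL+mR=320/317 → advance +1; mR−mL=-32/89 → turn -1·90°
n=3: pose=(-7,5,W); sL=80/241, sR=80/293; mL=33080/70613, mR=13800/70613; mL+mR=160/241 → advance +1; mR−mL=-80/293 → turn -1·90°
n=4: pose=(-8,5,N); sL=160/617, sR=160/481; mL=126320/296777, mR=27600/296777; mL+mR=320/617 → advance +1; mR−mL=-160/481 → turn -1·90°
n=5: pose=(-8,6,E); sL=40/113, sR=8/17; mL=1132/1921, mR=228/1921; mL+mR=80/113 → advance +1; mR−mL=-8/17 → turn -1·90°

0 160/617 160/481 126320/296777 27600/296777 -8 5 N
1 40/113 8/17 1132/1921 228/1921 -8 6 E
2 160/317 32/89 19312/28213 9168/28213 -7 6 S
3 80/241 80/293 33080/70613 13800/70613 -7 5 W
4 160/617 160/481 126320/296777 27600/296777 -8 5 N
5 40/113 8/17 1132/1921 228/1921 -8 6 E
final -7 6 S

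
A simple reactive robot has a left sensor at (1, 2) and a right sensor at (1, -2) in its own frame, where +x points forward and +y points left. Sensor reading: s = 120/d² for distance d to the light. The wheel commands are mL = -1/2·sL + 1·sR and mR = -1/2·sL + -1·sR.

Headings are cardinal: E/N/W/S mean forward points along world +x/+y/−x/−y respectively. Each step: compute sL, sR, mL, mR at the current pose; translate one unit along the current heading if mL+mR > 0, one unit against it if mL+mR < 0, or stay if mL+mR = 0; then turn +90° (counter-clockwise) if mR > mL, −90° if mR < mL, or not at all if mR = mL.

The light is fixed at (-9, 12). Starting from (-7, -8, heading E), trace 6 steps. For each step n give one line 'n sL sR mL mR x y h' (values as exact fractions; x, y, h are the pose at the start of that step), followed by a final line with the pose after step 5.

0 40/111 120/493 3460/54723 -23180/54723 -7 -8 E
1 4/15 60/221 458/3315 -1342/3315 -8 -8 S
2 40/147 120/289 11860/42483 -23420/42483 -8 -7 W
3 10/27 6/17 77/459 -247/459 -7 -7 N
4 40/111 120/493 3460/54723 -23180/54723 -7 -8 E
5 4/15 60/221 458/3315 -1342/3315 -8 -8 S
final -8 -7 W

n=0: pose=(-7,-8,E); sL=40/111, sR=120/493; mL=3460/54723, mR=-23180/54723; mL+mR=-40/111 → advance -1; mR−mL=-240/493 → turn -1·90°
n=1: pose=(-8,-8,S); sL=4/15, sR=60/221; mL=458/3315, mR=-1342/3315; mL+mR=-4/15 → advance -1; mR−mL=-120/221 → turn -1·90°
n=2: pose=(-8,-7,W); sL=40/147, sR=120/289; mL=11860/42483, mR=-23420/42483; mL+mR=-40/147 → advance -1; mR−mL=-240/289 → turn -1·90°
n=3: pose=(-7,-7,N); sL=10/27, sR=6/17; mL=77/459, mR=-247/459; mL+mR=-10/27 → advance -1; mR−mL=-12/17 → turn -1·90°
n=4: pose=(-7,-8,E); sL=40/111, sR=120/493; mL=3460/54723, mR=-23180/54723; mL+mR=-40/111 → advance -1; mR−mL=-240/493 → turn -1·90°
n=5: pose=(-8,-8,S); sL=4/15, sR=60/221; mL=458/3315, mR=-1342/3315; mL+mR=-4/15 → advance -1; mR−mL=-120/221 → turn -1·90°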